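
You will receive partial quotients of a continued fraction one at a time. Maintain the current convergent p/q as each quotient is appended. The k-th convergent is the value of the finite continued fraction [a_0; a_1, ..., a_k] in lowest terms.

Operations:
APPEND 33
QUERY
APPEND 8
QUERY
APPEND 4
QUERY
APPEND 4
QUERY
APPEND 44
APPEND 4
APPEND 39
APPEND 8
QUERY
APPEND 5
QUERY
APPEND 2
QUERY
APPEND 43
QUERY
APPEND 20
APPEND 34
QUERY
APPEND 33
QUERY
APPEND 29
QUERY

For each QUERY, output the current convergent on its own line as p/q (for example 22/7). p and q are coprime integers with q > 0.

APPEND 33: p_0 = 33·1 + 0 = 33, q_0 = 33·0 + 1 = 1 → 33/1
APPEND 8: p_1 = 8·33 + 1 = 265, q_1 = 8·1 + 0 = 8 → 265/8
APPEND 4: p_2 = 4·265 + 33 = 1093, q_2 = 4·8 + 1 = 33 → 1093/33
APPEND 4: p_3 = 4·1093 + 265 = 4637, q_3 = 4·33 + 8 = 140 → 4637/140
APPEND 44: p_4 = 44·4637 + 1093 = 205121, q_4 = 44·140 + 33 = 6193 → 205121/6193
APPEND 4: p_5 = 4·205121 + 4637 = 825121, q_5 = 4·6193 + 140 = 24912 → 825121/24912
APPEND 39: p_6 = 39·825121 + 205121 = 32384840, q_6 = 39·24912 + 6193 = 977761 → 32384840/977761
APPEND 8: p_7 = 8·32384840 + 825121 = 259903841, q_7 = 8·977761 + 24912 = 7847000 → 259903841/7847000
APPEND 5: p_8 = 5·259903841 + 32384840 = 1331904045, q_8 = 5·7847000 + 977761 = 40212761 → 1331904045/40212761
APPEND 2: p_9 = 2·1331904045 + 259903841 = 2923711931, q_9 = 2·40212761 + 7847000 = 88272522 → 2923711931/88272522
APPEND 43: p_10 = 43·2923711931 + 1331904045 = 127051517078, q_10 = 43·88272522 + 40212761 = 3835931207 → 127051517078/3835931207
APPEND 20: p_11 = 20·127051517078 + 2923711931 = 2543954053491, q_11 = 20·3835931207 + 88272522 = 76806896662 → 2543954053491/76806896662
APPEND 34: p_12 = 34·2543954053491 + 127051517078 = 86621489335772, q_12 = 34·76806896662 + 3835931207 = 2615270417715 → 86621489335772/2615270417715
APPEND 33: p_13 = 33·86621489335772 + 2543954053491 = 2861053102133967, q_13 = 33·2615270417715 + 76806896662 = 86380730681257 → 2861053102133967/86380730681257
APPEND 29: p_14 = 29·2861053102133967 + 86621489335772 = 83057161451220815, q_14 = 29·86380730681257 + 2615270417715 = 2507656460174168 → 83057161451220815/2507656460174168

33/1
265/8
1093/33
4637/140
259903841/7847000
1331904045/40212761
2923711931/88272522
127051517078/3835931207
86621489335772/2615270417715
2861053102133967/86380730681257
83057161451220815/2507656460174168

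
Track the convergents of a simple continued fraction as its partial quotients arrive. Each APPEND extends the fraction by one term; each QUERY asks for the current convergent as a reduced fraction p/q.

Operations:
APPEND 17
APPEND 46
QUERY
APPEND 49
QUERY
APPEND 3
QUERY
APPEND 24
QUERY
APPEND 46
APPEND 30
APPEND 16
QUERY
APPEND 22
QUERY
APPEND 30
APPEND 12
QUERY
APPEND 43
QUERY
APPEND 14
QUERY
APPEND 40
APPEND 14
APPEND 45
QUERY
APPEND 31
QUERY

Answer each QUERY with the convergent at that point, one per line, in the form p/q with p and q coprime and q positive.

783/46
38384/2255
115935/6811
2820824/165719
62514449743/3672626189
1379216930340/81026838427
498647485249656/29294760186415
21483280888095151/1262109165794844
301264579918581770/17698823081314231
7631030853481728094731/448311132494646877399
236731266653200328641745/13907591816610991610776

APPEND 17: p_0 = 17·1 + 0 = 17, q_0 = 17·0 + 1 = 1 → 17/1
APPEND 46: p_1 = 46·17 + 1 = 783, q_1 = 46·1 + 0 = 46 → 783/46
APPEND 49: p_2 = 49·783 + 17 = 38384, q_2 = 49·46 + 1 = 2255 → 38384/2255
APPEND 3: p_3 = 3·38384 + 783 = 115935, q_3 = 3·2255 + 46 = 6811 → 115935/6811
APPEND 24: p_4 = 24·115935 + 38384 = 2820824, q_4 = 24·6811 + 2255 = 165719 → 2820824/165719
APPEND 46: p_5 = 46·2820824 + 115935 = 129873839, q_5 = 46·165719 + 6811 = 7629885 → 129873839/7629885
APPEND 30: p_6 = 30·129873839 + 2820824 = 3899035994, q_6 = 30·7629885 + 165719 = 229062269 → 3899035994/229062269
APPEND 16: p_7 = 16·3899035994 + 129873839 = 62514449743, q_7 = 16·229062269 + 7629885 = 3672626189 → 62514449743/3672626189
APPEND 22: p_8 = 22·62514449743 + 3899035994 = 1379216930340, q_8 = 22·3672626189 + 229062269 = 81026838427 → 1379216930340/81026838427
APPEND 30: p_9 = 30·1379216930340 + 62514449743 = 41439022359943, q_9 = 30·81026838427 + 3672626189 = 2434477778999 → 41439022359943/2434477778999
APPEND 12: p_10 = 12·41439022359943 + 1379216930340 = 498647485249656, q_10 = 12·2434477778999 + 81026838427 = 29294760186415 → 498647485249656/29294760186415
APPEND 43: p_11 = 43·498647485249656 + 41439022359943 = 21483280888095151, q_11 = 43·29294760186415 + 2434477778999 = 1262109165794844 → 21483280888095151/1262109165794844
APPEND 14: p_12 = 14·21483280888095151 + 498647485249656 = 301264579918581770, q_12 = 14·1262109165794844 + 29294760186415 = 17698823081314231 → 301264579918581770/17698823081314231
APPEND 40: p_13 = 40·301264579918581770 + 21483280888095151 = 12072066477631365951, q_13 = 40·17698823081314231 + 1262109165794844 = 709215032418364084 → 12072066477631365951/709215032418364084
APPEND 14: p_14 = 14·12072066477631365951 + 301264579918581770 = 169310195266757705084, q_14 = 14·709215032418364084 + 17698823081314231 = 9946709276938411407 → 169310195266757705084/9946709276938411407
APPEND 45: p_15 = 45·169310195266757705084 + 12072066477631365951 = 7631030853481728094731, q_15 = 45·9946709276938411407 + 709215032418364084 = 448311132494646877399 → 7631030853481728094731/448311132494646877399
APPEND 31: p_16 = 31·7631030853481728094731 + 169310195266757705084 = 236731266653200328641745, q_16 = 31·448311132494646877399 + 9946709276938411407 = 13907591816610991610776 → 236731266653200328641745/13907591816610991610776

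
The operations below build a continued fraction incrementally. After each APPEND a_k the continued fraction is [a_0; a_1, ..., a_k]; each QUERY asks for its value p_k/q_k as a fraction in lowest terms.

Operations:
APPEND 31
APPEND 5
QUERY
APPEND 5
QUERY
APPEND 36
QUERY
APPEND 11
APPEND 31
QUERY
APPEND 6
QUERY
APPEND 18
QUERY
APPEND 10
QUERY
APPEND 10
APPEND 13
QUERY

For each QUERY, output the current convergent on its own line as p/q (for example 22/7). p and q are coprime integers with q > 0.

156/5
811/26
29352/941
10063525/322628
60704833/1946145
1102750519/35353238
11088210023/355478525
1466891269760/47027278869

APPEND 31: p_0 = 31·1 + 0 = 31, q_0 = 31·0 + 1 = 1 → 31/1
APPEND 5: p_1 = 5·31 + 1 = 156, q_1 = 5·1 + 0 = 5 → 156/5
APPEND 5: p_2 = 5·156 + 31 = 811, q_2 = 5·5 + 1 = 26 → 811/26
APPEND 36: p_3 = 36·811 + 156 = 29352, q_3 = 36·26 + 5 = 941 → 29352/941
APPEND 11: p_4 = 11·29352 + 811 = 323683, q_4 = 11·941 + 26 = 10377 → 323683/10377
APPEND 31: p_5 = 31·323683 + 29352 = 10063525, q_5 = 31·10377 + 941 = 322628 → 10063525/322628
APPEND 6: p_6 = 6·10063525 + 323683 = 60704833, q_6 = 6·322628 + 10377 = 1946145 → 60704833/1946145
APPEND 18: p_7 = 18·60704833 + 10063525 = 1102750519, q_7 = 18·1946145 + 322628 = 35353238 → 1102750519/35353238
APPEND 10: p_8 = 10·1102750519 + 60704833 = 11088210023, q_8 = 10·35353238 + 1946145 = 355478525 → 11088210023/355478525
APPEND 10: p_9 = 10·11088210023 + 1102750519 = 111984850749, q_9 = 10·355478525 + 35353238 = 3590138488 → 111984850749/3590138488
APPEND 13: p_10 = 13·111984850749 + 11088210023 = 1466891269760, q_10 = 13·3590138488 + 355478525 = 47027278869 → 1466891269760/47027278869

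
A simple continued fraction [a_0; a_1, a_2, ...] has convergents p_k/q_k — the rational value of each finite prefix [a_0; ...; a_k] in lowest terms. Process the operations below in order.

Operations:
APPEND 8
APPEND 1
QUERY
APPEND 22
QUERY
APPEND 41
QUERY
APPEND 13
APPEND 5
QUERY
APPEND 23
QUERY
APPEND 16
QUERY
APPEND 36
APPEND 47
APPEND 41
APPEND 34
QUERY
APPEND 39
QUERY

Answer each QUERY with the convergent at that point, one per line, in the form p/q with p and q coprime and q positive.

APPEND 8: p_0 = 8·1 + 0 = 8, q_0 = 8·0 + 1 = 1 → 8/1
APPEND 1: p_1 = 1·8 + 1 = 9, q_1 = 1·1 + 0 = 1 → 9/1
APPEND 22: p_2 = 22·9 + 8 = 206, q_2 = 22·1 + 1 = 23 → 206/23
APPEND 41: p_3 = 41·206 + 9 = 8455, q_3 = 41·23 + 1 = 944 → 8455/944
APPEND 13: p_4 = 13·8455 + 206 = 110121, q_4 = 13·944 + 23 = 12295 → 110121/12295
APPEND 5: p_5 = 5·110121 + 8455 = 559060, q_5 = 5·12295 + 944 = 62419 → 559060/62419
APPEND 23: p_6 = 23·559060 + 110121 = 12968501, q_6 = 23·62419 + 12295 = 1447932 → 12968501/1447932
APPEND 16: p_7 = 16·12968501 + 559060 = 208055076, q_7 = 16·1447932 + 62419 = 23229331 → 208055076/23229331
APPEND 36: p_8 = 36·208055076 + 12968501 = 7502951237, q_8 = 36·23229331 + 1447932 = 837703848 → 7502951237/837703848
APPEND 47: p_9 = 47·7502951237 + 208055076 = 352846763215, q_9 = 47·837703848 + 23229331 = 39395310187 → 352846763215/39395310187
APPEND 41: p_10 = 41·352846763215 + 7502951237 = 14474220243052, q_10 = 41·39395310187 + 837703848 = 1616045421515 → 14474220243052/1616045421515
APPEND 34: p_11 = 34·14474220243052 + 352846763215 = 492476335026983, q_11 = 34·1616045421515 + 39395310187 = 54984939641697 → 492476335026983/54984939641697
APPEND 39: p_12 = 39·492476335026983 + 14474220243052 = 19221051286295389, q_12 = 39·54984939641697 + 1616045421515 = 2146028691447698 → 19221051286295389/2146028691447698

9/1
206/23
8455/944
559060/62419
12968501/1447932
208055076/23229331
492476335026983/54984939641697
19221051286295389/2146028691447698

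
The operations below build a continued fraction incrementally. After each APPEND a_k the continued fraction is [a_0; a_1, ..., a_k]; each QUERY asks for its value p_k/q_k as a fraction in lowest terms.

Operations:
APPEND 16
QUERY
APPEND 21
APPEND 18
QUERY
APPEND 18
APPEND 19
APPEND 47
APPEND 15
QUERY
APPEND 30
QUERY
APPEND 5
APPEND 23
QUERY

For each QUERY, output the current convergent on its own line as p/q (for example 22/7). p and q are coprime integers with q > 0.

16/1
6082/379
1478972669/92162221
44467638746/2771002085
5192262465923/323555972943

APPEND 16: p_0 = 16·1 + 0 = 16, q_0 = 16·0 + 1 = 1 → 16/1
APPEND 21: p_1 = 21·16 + 1 = 337, q_1 = 21·1 + 0 = 21 → 337/21
APPEND 18: p_2 = 18·337 + 16 = 6082, q_2 = 18·21 + 1 = 379 → 6082/379
APPEND 18: p_3 = 18·6082 + 337 = 109813, q_3 = 18·379 + 21 = 6843 → 109813/6843
APPEND 19: p_4 = 19·109813 + 6082 = 2092529, q_4 = 19·6843 + 379 = 130396 → 2092529/130396
APPEND 47: p_5 = 47·2092529 + 109813 = 98458676, q_5 = 47·130396 + 6843 = 6135455 → 98458676/6135455
APPEND 15: p_6 = 15·98458676 + 2092529 = 1478972669, q_6 = 15·6135455 + 130396 = 92162221 → 1478972669/92162221
APPEND 30: p_7 = 30·1478972669 + 98458676 = 44467638746, q_7 = 30·92162221 + 6135455 = 2771002085 → 44467638746/2771002085
APPEND 5: p_8 = 5·44467638746 + 1478972669 = 223817166399, q_8 = 5·2771002085 + 92162221 = 13947172646 → 223817166399/13947172646
APPEND 23: p_9 = 23·223817166399 + 44467638746 = 5192262465923, q_9 = 23·13947172646 + 2771002085 = 323555972943 → 5192262465923/323555972943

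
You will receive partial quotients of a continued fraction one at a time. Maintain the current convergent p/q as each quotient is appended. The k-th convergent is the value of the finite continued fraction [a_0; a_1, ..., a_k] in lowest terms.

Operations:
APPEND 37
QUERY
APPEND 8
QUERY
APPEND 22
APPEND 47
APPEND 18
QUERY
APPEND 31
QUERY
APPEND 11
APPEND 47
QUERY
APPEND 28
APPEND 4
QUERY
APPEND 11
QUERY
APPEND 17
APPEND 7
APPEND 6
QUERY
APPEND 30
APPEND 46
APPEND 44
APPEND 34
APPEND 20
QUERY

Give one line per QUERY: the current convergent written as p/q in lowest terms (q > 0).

37/1
297/8
5570983/150063
173009607/4660280
89880812627/2421078001
10164166533491/273787466685
114324403298617/3079503730706
84694144392020842/2281367110597777
3527766850297564989330993/95025828809059938580193

APPEND 37: p_0 = 37·1 + 0 = 37, q_0 = 37·0 + 1 = 1 → 37/1
APPEND 8: p_1 = 8·37 + 1 = 297, q_1 = 8·1 + 0 = 8 → 297/8
APPEND 22: p_2 = 22·297 + 37 = 6571, q_2 = 22·8 + 1 = 177 → 6571/177
APPEND 47: p_3 = 47·6571 + 297 = 309134, q_3 = 47·177 + 8 = 8327 → 309134/8327
APPEND 18: p_4 = 18·309134 + 6571 = 5570983, q_4 = 18·8327 + 177 = 150063 → 5570983/150063
APPEND 31: p_5 = 31·5570983 + 309134 = 173009607, q_5 = 31·150063 + 8327 = 4660280 → 173009607/4660280
APPEND 11: p_6 = 11·173009607 + 5570983 = 1908676660, q_6 = 11·4660280 + 150063 = 51413143 → 1908676660/51413143
APPEND 47: p_7 = 47·1908676660 + 173009607 = 89880812627, q_7 = 47·51413143 + 4660280 = 2421078001 → 89880812627/2421078001
APPEND 28: p_8 = 28·89880812627 + 1908676660 = 2518571430216, q_8 = 28·2421078001 + 51413143 = 67841597171 → 2518571430216/67841597171
APPEND 4: p_9 = 4·2518571430216 + 89880812627 = 10164166533491, q_9 = 4·67841597171 + 2421078001 = 273787466685 → 10164166533491/273787466685
APPEND 11: p_10 = 11·10164166533491 + 2518571430216 = 114324403298617, q_10 = 11·273787466685 + 67841597171 = 3079503730706 → 114324403298617/3079503730706
APPEND 17: p_11 = 17·114324403298617 + 10164166533491 = 1953679022609980, q_11 = 17·3079503730706 + 273787466685 = 52625350888687 → 1953679022609980/52625350888687
APPEND 7: p_12 = 7·1953679022609980 + 114324403298617 = 13790077561568477, q_12 = 7·52625350888687 + 3079503730706 = 371456959951515 → 13790077561568477/371456959951515
APPEND 6: p_13 = 6·13790077561568477 + 1953679022609980 = 84694144392020842, q_13 = 6·371456959951515 + 52625350888687 = 2281367110597777 → 84694144392020842/2281367110597777
APPEND 30: p_14 = 30·84694144392020842 + 13790077561568477 = 2554614409322193737, q_14 = 30·2281367110597777 + 371456959951515 = 68812470277884825 → 2554614409322193737/68812470277884825
APPEND 46: p_15 = 46·2554614409322193737 + 84694144392020842 = 117596956973212932744, q_15 = 46·68812470277884825 + 2281367110597777 = 3167654999893299727 → 117596956973212932744/3167654999893299727
APPEND 44: p_16 = 44·117596956973212932744 + 2554614409322193737 = 5176820721230691234473, q_16 = 44·3167654999893299727 + 68812470277884825 = 139445632465583072813 → 5176820721230691234473/139445632465583072813
APPEND 34: p_17 = 34·5176820721230691234473 + 117596956973212932744 = 176129501478816714904826, q_17 = 34·139445632465583072813 + 3167654999893299727 = 4744319158829717775369 → 176129501478816714904826/4744319158829717775369
APPEND 20: p_18 = 20·176129501478816714904826 + 5176820721230691234473 = 3527766850297564989330993, q_18 = 20·4744319158829717775369 + 139445632465583072813 = 95025828809059938580193 → 3527766850297564989330993/95025828809059938580193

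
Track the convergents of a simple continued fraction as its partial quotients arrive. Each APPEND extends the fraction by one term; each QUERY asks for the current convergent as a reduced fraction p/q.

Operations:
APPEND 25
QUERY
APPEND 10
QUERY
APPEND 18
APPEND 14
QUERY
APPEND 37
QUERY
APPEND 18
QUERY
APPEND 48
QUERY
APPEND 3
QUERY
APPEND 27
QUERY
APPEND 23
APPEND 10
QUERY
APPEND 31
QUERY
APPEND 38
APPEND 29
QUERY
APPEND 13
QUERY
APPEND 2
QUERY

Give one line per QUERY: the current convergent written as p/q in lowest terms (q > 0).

APPEND 25: p_0 = 25·1 + 0 = 25, q_0 = 25·0 + 1 = 1 → 25/1
APPEND 10: p_1 = 10·25 + 1 = 251, q_1 = 10·1 + 0 = 10 → 251/10
APPEND 18: p_2 = 18·251 + 25 = 4543, q_2 = 18·10 + 1 = 181 → 4543/181
APPEND 14: p_3 = 14·4543 + 251 = 63853, q_3 = 14·181 + 10 = 2544 → 63853/2544
APPEND 37: p_4 = 37·63853 + 4543 = 2367104, q_4 = 37·2544 + 181 = 94309 → 2367104/94309
APPEND 18: p_5 = 18·2367104 + 63853 = 42671725, q_5 = 18·94309 + 2544 = 1700106 → 42671725/1700106
APPEND 48: p_6 = 48·42671725 + 2367104 = 2050609904, q_6 = 48·1700106 + 94309 = 81699397 → 2050609904/81699397
APPEND 3: p_7 = 3·2050609904 + 42671725 = 6194501437, q_7 = 3·81699397 + 1700106 = 246798297 → 6194501437/246798297
APPEND 27: p_8 = 27·6194501437 + 2050609904 = 169302148703, q_8 = 27·246798297 + 81699397 = 6745253416 → 169302148703/6745253416
APPEND 23: p_9 = 23·169302148703 + 6194501437 = 3900143921606, q_9 = 23·6745253416 + 246798297 = 155387626865 → 3900143921606/155387626865
APPEND 10: p_10 = 10·3900143921606 + 169302148703 = 39170741364763, q_10 = 10·155387626865 + 6745253416 = 1560621522066 → 39170741364763/1560621522066
APPEND 31: p_11 = 31·39170741364763 + 3900143921606 = 1218193126229259, q_11 = 31·1560621522066 + 155387626865 = 48534654810911 → 1218193126229259/48534654810911
APPEND 38: p_12 = 38·1218193126229259 + 39170741364763 = 46330509538076605, q_12 = 38·48534654810911 + 1560621522066 = 1845877504336684 → 46330509538076605/1845877504336684
APPEND 29: p_13 = 29·46330509538076605 + 1218193126229259 = 1344802969730450804, q_13 = 29·1845877504336684 + 48534654810911 = 53578982280574747 → 1344802969730450804/53578982280574747
APPEND 13: p_14 = 13·1344802969730450804 + 46330509538076605 = 17528769116033937057, q_14 = 13·53578982280574747 + 1845877504336684 = 698372647151808395 → 17528769116033937057/698372647151808395
APPEND 2: p_15 = 2·17528769116033937057 + 1344802969730450804 = 36402341201798324918, q_15 = 2·698372647151808395 + 53578982280574747 = 1450324276584191537 → 36402341201798324918/1450324276584191537

25/1
251/10
63853/2544
2367104/94309
42671725/1700106
2050609904/81699397
6194501437/246798297
169302148703/6745253416
39170741364763/1560621522066
1218193126229259/48534654810911
1344802969730450804/53578982280574747
17528769116033937057/698372647151808395
36402341201798324918/1450324276584191537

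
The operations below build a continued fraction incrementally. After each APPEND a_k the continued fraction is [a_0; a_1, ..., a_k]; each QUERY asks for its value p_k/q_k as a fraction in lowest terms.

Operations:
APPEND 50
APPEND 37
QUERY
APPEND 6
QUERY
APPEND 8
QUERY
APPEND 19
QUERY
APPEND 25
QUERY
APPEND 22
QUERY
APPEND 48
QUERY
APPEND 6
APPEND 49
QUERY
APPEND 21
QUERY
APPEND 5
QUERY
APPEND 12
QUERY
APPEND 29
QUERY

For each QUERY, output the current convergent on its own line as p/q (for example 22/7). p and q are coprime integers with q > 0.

1851/37
11156/223
91099/1821
1742037/34822
43642024/872371
961866565/19226984
46213237144/923767603
13680036419165/273453565101
287559006091894/5748086699723
1451475066878635/29013887063716
17705259808635514/353914731464315
514904009517308541/10292541099528851

APPEND 50: p_0 = 50·1 + 0 = 50, q_0 = 50·0 + 1 = 1 → 50/1
APPEND 37: p_1 = 37·50 + 1 = 1851, q_1 = 37·1 + 0 = 37 → 1851/37
APPEND 6: p_2 = 6·1851 + 50 = 11156, q_2 = 6·37 + 1 = 223 → 11156/223
APPEND 8: p_3 = 8·11156 + 1851 = 91099, q_3 = 8·223 + 37 = 1821 → 91099/1821
APPEND 19: p_4 = 19·91099 + 11156 = 1742037, q_4 = 19·1821 + 223 = 34822 → 1742037/34822
APPEND 25: p_5 = 25·1742037 + 91099 = 43642024, q_5 = 25·34822 + 1821 = 872371 → 43642024/872371
APPEND 22: p_6 = 22·43642024 + 1742037 = 961866565, q_6 = 22·872371 + 34822 = 19226984 → 961866565/19226984
APPEND 48: p_7 = 48·961866565 + 43642024 = 46213237144, q_7 = 48·19226984 + 872371 = 923767603 → 46213237144/923767603
APPEND 6: p_8 = 6·46213237144 + 961866565 = 278241289429, q_8 = 6·923767603 + 19226984 = 5561832602 → 278241289429/5561832602
APPEND 49: p_9 = 49·278241289429 + 46213237144 = 13680036419165, q_9 = 49·5561832602 + 923767603 = 273453565101 → 13680036419165/273453565101
APPEND 21: p_10 = 21·13680036419165 + 278241289429 = 287559006091894, q_10 = 21·273453565101 + 5561832602 = 5748086699723 → 287559006091894/5748086699723
APPEND 5: p_11 = 5·287559006091894 + 13680036419165 = 1451475066878635, q_11 = 5·5748086699723 + 273453565101 = 29013887063716 → 1451475066878635/29013887063716
APPEND 12: p_12 = 12·1451475066878635 + 287559006091894 = 17705259808635514, q_12 = 12·29013887063716 + 5748086699723 = 353914731464315 → 17705259808635514/353914731464315
APPEND 29: p_13 = 29·17705259808635514 + 1451475066878635 = 514904009517308541, q_13 = 29·353914731464315 + 29013887063716 = 10292541099528851 → 514904009517308541/10292541099528851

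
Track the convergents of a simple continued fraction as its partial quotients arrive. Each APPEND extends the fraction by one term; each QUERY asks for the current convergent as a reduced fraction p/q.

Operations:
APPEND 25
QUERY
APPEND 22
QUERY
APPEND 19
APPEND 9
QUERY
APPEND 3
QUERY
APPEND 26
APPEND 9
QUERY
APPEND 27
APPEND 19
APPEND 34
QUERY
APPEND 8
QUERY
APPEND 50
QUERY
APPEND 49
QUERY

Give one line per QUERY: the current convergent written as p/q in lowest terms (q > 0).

APPEND 25: p_0 = 25·1 + 0 = 25, q_0 = 25·0 + 1 = 1 → 25/1
APPEND 22: p_1 = 22·25 + 1 = 551, q_1 = 22·1 + 0 = 22 → 551/22
APPEND 19: p_2 = 19·551 + 25 = 10494, q_2 = 19·22 + 1 = 419 → 10494/419
APPEND 9: p_3 = 9·10494 + 551 = 94997, q_3 = 9·419 + 22 = 3793 → 94997/3793
APPEND 3: p_4 = 3·94997 + 10494 = 295485, q_4 = 3·3793 + 419 = 11798 → 295485/11798
APPEND 26: p_5 = 26·295485 + 94997 = 7777607, q_5 = 26·11798 + 3793 = 310541 → 7777607/310541
APPEND 9: p_6 = 9·7777607 + 295485 = 70293948, q_6 = 9·310541 + 11798 = 2806667 → 70293948/2806667
APPEND 27: p_7 = 27·70293948 + 7777607 = 1905714203, q_7 = 27·2806667 + 310541 = 76090550 → 1905714203/76090550
APPEND 19: p_8 = 19·1905714203 + 70293948 = 36278863805, q_8 = 19·76090550 + 2806667 = 1448527117 → 36278863805/1448527117
APPEND 34: p_9 = 34·36278863805 + 1905714203 = 1235387083573, q_9 = 34·1448527117 + 76090550 = 49326012528 → 1235387083573/49326012528
APPEND 8: p_10 = 8·1235387083573 + 36278863805 = 9919375532389, q_10 = 8·49326012528 + 1448527117 = 396056627341 → 9919375532389/396056627341
APPEND 50: p_11 = 50·9919375532389 + 1235387083573 = 497204163703023, q_11 = 50·396056627341 + 49326012528 = 19852157379578 → 497204163703023/19852157379578
APPEND 49: p_12 = 49·497204163703023 + 9919375532389 = 24372923396980516, q_12 = 49·19852157379578 + 396056627341 = 973151768226663 → 24372923396980516/973151768226663

25/1
551/22
94997/3793
295485/11798
70293948/2806667
1235387083573/49326012528
9919375532389/396056627341
497204163703023/19852157379578
24372923396980516/973151768226663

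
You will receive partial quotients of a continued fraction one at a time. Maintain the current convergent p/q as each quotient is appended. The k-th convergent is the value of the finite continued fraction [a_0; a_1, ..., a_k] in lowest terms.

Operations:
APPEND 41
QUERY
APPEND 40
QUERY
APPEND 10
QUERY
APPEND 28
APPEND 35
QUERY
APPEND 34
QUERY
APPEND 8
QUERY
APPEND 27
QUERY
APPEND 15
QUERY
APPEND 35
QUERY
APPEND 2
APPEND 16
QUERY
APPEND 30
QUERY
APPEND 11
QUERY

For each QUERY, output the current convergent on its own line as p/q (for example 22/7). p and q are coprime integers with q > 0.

APPEND 41: p_0 = 41·1 + 0 = 41, q_0 = 41·0 + 1 = 1 → 41/1
APPEND 40: p_1 = 40·41 + 1 = 1641, q_1 = 40·1 + 0 = 40 → 1641/40
APPEND 10: p_2 = 10·1641 + 41 = 16451, q_2 = 10·40 + 1 = 401 → 16451/401
APPEND 28: p_3 = 28·16451 + 1641 = 462269, q_3 = 28·401 + 40 = 11268 → 462269/11268
APPEND 35: p_4 = 35·462269 + 16451 = 16195866, q_4 = 35·11268 + 401 = 394781 → 16195866/394781
APPEND 34: p_5 = 34·16195866 + 462269 = 551121713, q_5 = 34·394781 + 11268 = 13433822 → 551121713/13433822
APPEND 8: p_6 = 8·551121713 + 16195866 = 4425169570, q_6 = 8·13433822 + 394781 = 107865357 → 4425169570/107865357
APPEND 27: p_7 = 27·4425169570 + 551121713 = 120030700103, q_7 = 27·107865357 + 13433822 = 2925798461 → 120030700103/2925798461
APPEND 15: p_8 = 15·120030700103 + 4425169570 = 1804885671115, q_8 = 15·2925798461 + 107865357 = 43994842272 → 1804885671115/43994842272
APPEND 35: p_9 = 35·1804885671115 + 120030700103 = 63291029189128, q_9 = 35·43994842272 + 2925798461 = 1542745277981 → 63291029189128/1542745277981
APPEND 2: p_10 = 2·63291029189128 + 1804885671115 = 128386944049371, q_10 = 2·1542745277981 + 43994842272 = 3129485398234 → 128386944049371/3129485398234
APPEND 16: p_11 = 16·128386944049371 + 63291029189128 = 2117482133979064, q_11 = 16·3129485398234 + 1542745277981 = 51614511649725 → 2117482133979064/51614511649725
APPEND 30: p_12 = 30·2117482133979064 + 128386944049371 = 63652850963421291, q_12 = 30·51614511649725 + 3129485398234 = 1551564834889984 → 63652850963421291/1551564834889984
APPEND 11: p_13 = 11·63652850963421291 + 2117482133979064 = 702298842731613265, q_13 = 11·1551564834889984 + 51614511649725 = 17118827695439549 → 702298842731613265/17118827695439549

41/1
1641/40
16451/401
16195866/394781
551121713/13433822
4425169570/107865357
120030700103/2925798461
1804885671115/43994842272
63291029189128/1542745277981
2117482133979064/51614511649725
63652850963421291/1551564834889984
702298842731613265/17118827695439549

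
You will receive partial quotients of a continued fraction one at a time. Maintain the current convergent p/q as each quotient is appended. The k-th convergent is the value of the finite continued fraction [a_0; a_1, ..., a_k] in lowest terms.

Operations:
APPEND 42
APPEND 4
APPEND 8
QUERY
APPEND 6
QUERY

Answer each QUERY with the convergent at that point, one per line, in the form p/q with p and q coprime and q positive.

APPEND 42: p_0 = 42·1 + 0 = 42, q_0 = 42·0 + 1 = 1 → 42/1
APPEND 4: p_1 = 4·42 + 1 = 169, q_1 = 4·1 + 0 = 4 → 169/4
APPEND 8: p_2 = 8·169 + 42 = 1394, q_2 = 8·4 + 1 = 33 → 1394/33
APPEND 6: p_3 = 6·1394 + 169 = 8533, q_3 = 6·33 + 4 = 202 → 8533/202

1394/33
8533/202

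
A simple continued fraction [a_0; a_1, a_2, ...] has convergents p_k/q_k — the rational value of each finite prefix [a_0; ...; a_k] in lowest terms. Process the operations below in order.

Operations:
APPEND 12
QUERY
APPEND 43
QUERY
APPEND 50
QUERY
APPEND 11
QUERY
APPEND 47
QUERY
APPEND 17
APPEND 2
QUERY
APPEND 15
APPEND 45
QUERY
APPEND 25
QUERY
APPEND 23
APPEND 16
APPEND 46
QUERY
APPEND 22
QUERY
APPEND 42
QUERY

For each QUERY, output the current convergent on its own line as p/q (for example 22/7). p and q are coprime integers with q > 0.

APPEND 12: p_0 = 12·1 + 0 = 12, q_0 = 12·0 + 1 = 1 → 12/1
APPEND 43: p_1 = 43·12 + 1 = 517, q_1 = 43·1 + 0 = 43 → 517/43
APPEND 50: p_2 = 50·517 + 12 = 25862, q_2 = 50·43 + 1 = 2151 → 25862/2151
APPEND 11: p_3 = 11·25862 + 517 = 284999, q_3 = 11·2151 + 43 = 23704 → 284999/23704
APPEND 47: p_4 = 47·284999 + 25862 = 13420815, q_4 = 47·23704 + 2151 = 1116239 → 13420815/1116239
APPEND 17: p_5 = 17·13420815 + 284999 = 228438854, q_5 = 17·1116239 + 23704 = 18999767 → 228438854/18999767
APPEND 2: p_6 = 2·228438854 + 13420815 = 470298523, q_6 = 2·18999767 + 1116239 = 39115773 → 470298523/39115773
APPEND 15: p_7 = 15·470298523 + 228438854 = 7282916699, q_7 = 15·39115773 + 18999767 = 605736362 → 7282916699/605736362
APPEND 45: p_8 = 45·7282916699 + 470298523 = 328201549978, q_8 = 45·605736362 + 39115773 = 27297252063 → 328201549978/27297252063
APPEND 25: p_9 = 25·328201549978 + 7282916699 = 8212321666149, q_9 = 25·27297252063 + 605736362 = 683037037937 → 8212321666149/683037037937
APPEND 23: p_10 = 23·8212321666149 + 328201549978 = 189211599871405, q_10 = 23·683037037937 + 27297252063 = 15737149124614 → 189211599871405/15737149124614
APPEND 16: p_11 = 16·189211599871405 + 8212321666149 = 3035597919608629, q_11 = 16·15737149124614 + 683037037937 = 252477423031761 → 3035597919608629/252477423031761
APPEND 46: p_12 = 46·3035597919608629 + 189211599871405 = 139826715901868339, q_12 = 46·252477423031761 + 15737149124614 = 11629698608585620 → 139826715901868339/11629698608585620
APPEND 22: p_13 = 22·139826715901868339 + 3035597919608629 = 3079223347760712087, q_13 = 22·11629698608585620 + 252477423031761 = 256105846811915401 → 3079223347760712087/256105846811915401
APPEND 42: p_14 = 42·3079223347760712087 + 139826715901868339 = 129467207321851775993, q_14 = 42·256105846811915401 + 11629698608585620 = 10768075264709032462 → 129467207321851775993/10768075264709032462

12/1
517/43
25862/2151
284999/23704
13420815/1116239
470298523/39115773
328201549978/27297252063
8212321666149/683037037937
139826715901868339/11629698608585620
3079223347760712087/256105846811915401
129467207321851775993/10768075264709032462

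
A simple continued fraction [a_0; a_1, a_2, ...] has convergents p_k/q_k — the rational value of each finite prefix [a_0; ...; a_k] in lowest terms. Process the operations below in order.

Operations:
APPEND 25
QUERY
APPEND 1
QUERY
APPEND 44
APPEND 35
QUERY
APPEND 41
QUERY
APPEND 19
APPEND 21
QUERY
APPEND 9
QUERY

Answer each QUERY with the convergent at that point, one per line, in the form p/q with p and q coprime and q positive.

25/1
26/1
40941/1576
1679750/64661
672759761/25897496
6086794040/234307599

APPEND 25: p_0 = 25·1 + 0 = 25, q_0 = 25·0 + 1 = 1 → 25/1
APPEND 1: p_1 = 1·25 + 1 = 26, q_1 = 1·1 + 0 = 1 → 26/1
APPEND 44: p_2 = 44·26 + 25 = 1169, q_2 = 44·1 + 1 = 45 → 1169/45
APPEND 35: p_3 = 35·1169 + 26 = 40941, q_3 = 35·45 + 1 = 1576 → 40941/1576
APPEND 41: p_4 = 41·40941 + 1169 = 1679750, q_4 = 41·1576 + 45 = 64661 → 1679750/64661
APPEND 19: p_5 = 19·1679750 + 40941 = 31956191, q_5 = 19·64661 + 1576 = 1230135 → 31956191/1230135
APPEND 21: p_6 = 21·31956191 + 1679750 = 672759761, q_6 = 21·1230135 + 64661 = 25897496 → 672759761/25897496
APPEND 9: p_7 = 9·672759761 + 31956191 = 6086794040, q_7 = 9·25897496 + 1230135 = 234307599 → 6086794040/234307599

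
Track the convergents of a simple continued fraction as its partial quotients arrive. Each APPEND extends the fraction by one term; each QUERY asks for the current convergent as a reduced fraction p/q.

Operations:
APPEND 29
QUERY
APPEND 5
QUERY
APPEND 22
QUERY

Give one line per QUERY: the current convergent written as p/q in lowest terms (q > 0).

29/1
146/5
3241/111

APPEND 29: p_0 = 29·1 + 0 = 29, q_0 = 29·0 + 1 = 1 → 29/1
APPEND 5: p_1 = 5·29 + 1 = 146, q_1 = 5·1 + 0 = 5 → 146/5
APPEND 22: p_2 = 22·146 + 29 = 3241, q_2 = 22·5 + 1 = 111 → 3241/111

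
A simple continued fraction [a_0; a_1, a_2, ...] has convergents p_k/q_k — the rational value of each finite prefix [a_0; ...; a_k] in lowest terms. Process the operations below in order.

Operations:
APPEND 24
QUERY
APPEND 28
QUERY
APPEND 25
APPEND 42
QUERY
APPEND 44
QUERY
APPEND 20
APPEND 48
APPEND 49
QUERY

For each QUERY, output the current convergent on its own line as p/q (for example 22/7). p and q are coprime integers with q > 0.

24/1
673/28
708331/29470
31183413/1297381
1470686105860/61187664439

APPEND 24: p_0 = 24·1 + 0 = 24, q_0 = 24·0 + 1 = 1 → 24/1
APPEND 28: p_1 = 28·24 + 1 = 673, q_1 = 28·1 + 0 = 28 → 673/28
APPEND 25: p_2 = 25·673 + 24 = 16849, q_2 = 25·28 + 1 = 701 → 16849/701
APPEND 42: p_3 = 42·16849 + 673 = 708331, q_3 = 42·701 + 28 = 29470 → 708331/29470
APPEND 44: p_4 = 44·708331 + 16849 = 31183413, q_4 = 44·29470 + 701 = 1297381 → 31183413/1297381
APPEND 20: p_5 = 20·31183413 + 708331 = 624376591, q_5 = 20·1297381 + 29470 = 25977090 → 624376591/25977090
APPEND 48: p_6 = 48·624376591 + 31183413 = 30001259781, q_6 = 48·25977090 + 1297381 = 1248197701 → 30001259781/1248197701
APPEND 49: p_7 = 49·30001259781 + 624376591 = 1470686105860, q_7 = 49·1248197701 + 25977090 = 61187664439 → 1470686105860/61187664439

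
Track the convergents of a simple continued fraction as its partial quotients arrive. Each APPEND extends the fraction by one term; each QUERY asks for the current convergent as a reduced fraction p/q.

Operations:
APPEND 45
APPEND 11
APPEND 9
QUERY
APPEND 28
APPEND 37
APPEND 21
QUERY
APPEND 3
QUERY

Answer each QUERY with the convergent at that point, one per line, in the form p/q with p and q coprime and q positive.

4509/100
98704633/2189058
300808084/6671281

APPEND 45: p_0 = 45·1 + 0 = 45, q_0 = 45·0 + 1 = 1 → 45/1
APPEND 11: p_1 = 11·45 + 1 = 496, q_1 = 11·1 + 0 = 11 → 496/11
APPEND 9: p_2 = 9·496 + 45 = 4509, q_2 = 9·11 + 1 = 100 → 4509/100
APPEND 28: p_3 = 28·4509 + 496 = 126748, q_3 = 28·100 + 11 = 2811 → 126748/2811
APPEND 37: p_4 = 37·126748 + 4509 = 4694185, q_4 = 37·2811 + 100 = 104107 → 4694185/104107
APPEND 21: p_5 = 21·4694185 + 126748 = 98704633, q_5 = 21·104107 + 2811 = 2189058 → 98704633/2189058
APPEND 3: p_6 = 3·98704633 + 4694185 = 300808084, q_6 = 3·2189058 + 104107 = 6671281 → 300808084/6671281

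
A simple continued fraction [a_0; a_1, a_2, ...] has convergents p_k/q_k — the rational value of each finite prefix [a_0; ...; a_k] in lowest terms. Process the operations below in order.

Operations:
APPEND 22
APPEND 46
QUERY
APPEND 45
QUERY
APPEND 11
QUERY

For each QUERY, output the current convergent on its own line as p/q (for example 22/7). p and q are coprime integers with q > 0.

APPEND 22: p_0 = 22·1 + 0 = 22, q_0 = 22·0 + 1 = 1 → 22/1
APPEND 46: p_1 = 46·22 + 1 = 1013, q_1 = 46·1 + 0 = 46 → 1013/46
APPEND 45: p_2 = 45·1013 + 22 = 45607, q_2 = 45·46 + 1 = 2071 → 45607/2071
APPEND 11: p_3 = 11·45607 + 1013 = 502690, q_3 = 11·2071 + 46 = 22827 → 502690/22827

1013/46
45607/2071
502690/22827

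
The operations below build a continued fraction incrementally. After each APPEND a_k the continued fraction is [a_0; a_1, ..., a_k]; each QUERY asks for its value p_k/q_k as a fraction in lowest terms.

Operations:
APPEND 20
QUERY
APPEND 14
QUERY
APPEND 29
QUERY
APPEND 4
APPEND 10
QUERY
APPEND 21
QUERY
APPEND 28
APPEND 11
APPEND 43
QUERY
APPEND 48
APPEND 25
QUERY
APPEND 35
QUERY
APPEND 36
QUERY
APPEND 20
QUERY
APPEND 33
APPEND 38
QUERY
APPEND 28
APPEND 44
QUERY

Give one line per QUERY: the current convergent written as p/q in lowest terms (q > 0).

20/1
281/14
8169/407
337739/16827
7125476/355009
95035801226/4734920833
114193134452751/5689386992383
4001323629792346/199355930816267
144161843806977207/7182502896377995
2887238199769336486/143849413858376167
3628962090775182423796/180803949502324453395
4478708870912992512115248/223140455115415853862299

APPEND 20: p_0 = 20·1 + 0 = 20, q_0 = 20·0 + 1 = 1 → 20/1
APPEND 14: p_1 = 14·20 + 1 = 281, q_1 = 14·1 + 0 = 14 → 281/14
APPEND 29: p_2 = 29·281 + 20 = 8169, q_2 = 29·14 + 1 = 407 → 8169/407
APPEND 4: p_3 = 4·8169 + 281 = 32957, q_3 = 4·407 + 14 = 1642 → 32957/1642
APPEND 10: p_4 = 10·32957 + 8169 = 337739, q_4 = 10·1642 + 407 = 16827 → 337739/16827
APPEND 21: p_5 = 21·337739 + 32957 = 7125476, q_5 = 21·16827 + 1642 = 355009 → 7125476/355009
APPEND 28: p_6 = 28·7125476 + 337739 = 199851067, q_6 = 28·355009 + 16827 = 9957079 → 199851067/9957079
APPEND 11: p_7 = 11·199851067 + 7125476 = 2205487213, q_7 = 11·9957079 + 355009 = 109882878 → 2205487213/109882878
APPEND 43: p_8 = 43·2205487213 + 199851067 = 95035801226, q_8 = 43·109882878 + 9957079 = 4734920833 → 95035801226/4734920833
APPEND 48: p_9 = 48·95035801226 + 2205487213 = 4563923946061, q_9 = 48·4734920833 + 109882878 = 227386082862 → 4563923946061/227386082862
APPEND 25: p_10 = 25·4563923946061 + 95035801226 = 114193134452751, q_10 = 25·227386082862 + 4734920833 = 5689386992383 → 114193134452751/5689386992383
APPEND 35: p_11 = 35·114193134452751 + 4563923946061 = 4001323629792346, q_11 = 35·5689386992383 + 227386082862 = 199355930816267 → 4001323629792346/199355930816267
APPEND 36: p_12 = 36·4001323629792346 + 114193134452751 = 144161843806977207, q_12 = 36·199355930816267 + 5689386992383 = 7182502896377995 → 144161843806977207/7182502896377995
APPEND 20: p_13 = 20·144161843806977207 + 4001323629792346 = 2887238199769336486, q_13 = 20·7182502896377995 + 199355930816267 = 143849413858376167 → 2887238199769336486/143849413858376167
APPEND 33: p_14 = 33·2887238199769336486 + 144161843806977207 = 95423022436195081245, q_14 = 33·143849413858376167 + 7182502896377995 = 4754213160222791506 → 95423022436195081245/4754213160222791506
APPEND 38: p_15 = 38·95423022436195081245 + 2887238199769336486 = 3628962090775182423796, q_15 = 38·4754213160222791506 + 143849413858376167 = 180803949502324453395 → 3628962090775182423796/180803949502324453395
APPEND 28: p_16 = 28·3628962090775182423796 + 95423022436195081245 = 101706361564141302947533, q_16 = 28·180803949502324453395 + 4754213160222791506 = 5067264799225307486566 → 101706361564141302947533/5067264799225307486566
APPEND 44: p_17 = 44·101706361564141302947533 + 3628962090775182423796 = 4478708870912992512115248, q_17 = 44·5067264799225307486566 + 180803949502324453395 = 223140455115415853862299 → 4478708870912992512115248/223140455115415853862299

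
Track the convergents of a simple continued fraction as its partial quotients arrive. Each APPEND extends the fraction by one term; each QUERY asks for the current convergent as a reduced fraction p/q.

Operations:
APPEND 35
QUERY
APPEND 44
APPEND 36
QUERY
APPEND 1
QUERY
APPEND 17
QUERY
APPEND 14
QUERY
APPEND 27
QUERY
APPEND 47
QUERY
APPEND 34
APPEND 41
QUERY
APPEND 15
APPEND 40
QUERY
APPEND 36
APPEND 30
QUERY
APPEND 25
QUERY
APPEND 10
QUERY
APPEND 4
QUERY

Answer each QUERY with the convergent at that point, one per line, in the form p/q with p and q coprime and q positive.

35/1
55511/1585
57052/1629
1025395/29278
14412582/411521
390165109/11140345
18352172705/524007736
25617277692944/731447545865
15420958454942504/440313071199625
16681602595675783994/476308116184534945
417595604279801961233/11923565164717151469
4192637645393695396324/119711959763356049635
17188146185854583546529/490771404218141350009

APPEND 35: p_0 = 35·1 + 0 = 35, q_0 = 35·0 + 1 = 1 → 35/1
APPEND 44: p_1 = 44·35 + 1 = 1541, q_1 = 44·1 + 0 = 44 → 1541/44
APPEND 36: p_2 = 36·1541 + 35 = 55511, q_2 = 36·44 + 1 = 1585 → 55511/1585
APPEND 1: p_3 = 1·55511 + 1541 = 57052, q_3 = 1·1585 + 44 = 1629 → 57052/1629
APPEND 17: p_4 = 17·57052 + 55511 = 1025395, q_4 = 17·1629 + 1585 = 29278 → 1025395/29278
APPEND 14: p_5 = 14·1025395 + 57052 = 14412582, q_5 = 14·29278 + 1629 = 411521 → 14412582/411521
APPEND 27: p_6 = 27·14412582 + 1025395 = 390165109, q_6 = 27·411521 + 29278 = 11140345 → 390165109/11140345
APPEND 47: p_7 = 47·390165109 + 14412582 = 18352172705, q_7 = 47·11140345 + 411521 = 524007736 → 18352172705/524007736
APPEND 34: p_8 = 34·18352172705 + 390165109 = 624364037079, q_8 = 34·524007736 + 11140345 = 17827403369 → 624364037079/17827403369
APPEND 41: p_9 = 41·624364037079 + 18352172705 = 25617277692944, q_9 = 41·17827403369 + 524007736 = 731447545865 → 25617277692944/731447545865
APPEND 15: p_10 = 15·25617277692944 + 624364037079 = 384883529431239, q_10 = 15·731447545865 + 17827403369 = 10989540591344 → 384883529431239/10989540591344
APPEND 40: p_11 = 40·384883529431239 + 25617277692944 = 15420958454942504, q_11 = 40·10989540591344 + 731447545865 = 440313071199625 → 15420958454942504/440313071199625
APPEND 36: p_12 = 36·15420958454942504 + 384883529431239 = 555539387907361383, q_12 = 36·440313071199625 + 10989540591344 = 15862260103777844 → 555539387907361383/15862260103777844
APPEND 30: p_13 = 30·555539387907361383 + 15420958454942504 = 16681602595675783994, q_13 = 30·15862260103777844 + 440313071199625 = 476308116184534945 → 16681602595675783994/476308116184534945
APPEND 25: p_14 = 25·16681602595675783994 + 555539387907361383 = 417595604279801961233, q_14 = 25·476308116184534945 + 15862260103777844 = 11923565164717151469 → 417595604279801961233/11923565164717151469
APPEND 10: p_15 = 10·417595604279801961233 + 16681602595675783994 = 4192637645393695396324, q_15 = 10·11923565164717151469 + 476308116184534945 = 119711959763356049635 → 4192637645393695396324/119711959763356049635
APPEND 4: p_16 = 4·4192637645393695396324 + 417595604279801961233 = 17188146185854583546529, q_16 = 4·119711959763356049635 + 11923565164717151469 = 490771404218141350009 → 17188146185854583546529/490771404218141350009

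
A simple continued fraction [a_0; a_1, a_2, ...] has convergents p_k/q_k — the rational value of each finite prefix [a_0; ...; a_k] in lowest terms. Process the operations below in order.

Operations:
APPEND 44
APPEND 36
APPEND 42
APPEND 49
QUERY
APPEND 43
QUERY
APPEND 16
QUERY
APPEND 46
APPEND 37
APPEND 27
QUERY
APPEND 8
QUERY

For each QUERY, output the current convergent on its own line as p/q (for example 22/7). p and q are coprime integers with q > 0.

3265671/74173
140490467/3190952
2251113143/51129405
103752475099861/2356524075935
833858644628696/18939384049419

APPEND 44: p_0 = 44·1 + 0 = 44, q_0 = 44·0 + 1 = 1 → 44/1
APPEND 36: p_1 = 36·44 + 1 = 1585, q_1 = 36·1 + 0 = 36 → 1585/36
APPEND 42: p_2 = 42·1585 + 44 = 66614, q_2 = 42·36 + 1 = 1513 → 66614/1513
APPEND 49: p_3 = 49·66614 + 1585 = 3265671, q_3 = 49·1513 + 36 = 74173 → 3265671/74173
APPEND 43: p_4 = 43·3265671 + 66614 = 140490467, q_4 = 43·74173 + 1513 = 3190952 → 140490467/3190952
APPEND 16: p_5 = 16·140490467 + 3265671 = 2251113143, q_5 = 16·3190952 + 74173 = 51129405 → 2251113143/51129405
APPEND 46: p_6 = 46·2251113143 + 140490467 = 103691695045, q_6 = 46·51129405 + 3190952 = 2355143582 → 103691695045/2355143582
APPEND 37: p_7 = 37·103691695045 + 2251113143 = 3838843829808, q_7 = 37·2355143582 + 51129405 = 87191441939 → 3838843829808/87191441939
APPEND 27: p_8 = 27·3838843829808 + 103691695045 = 103752475099861, q_8 = 27·87191441939 + 2355143582 = 2356524075935 → 103752475099861/2356524075935
APPEND 8: p_9 = 8·103752475099861 + 3838843829808 = 833858644628696, q_9 = 8·2356524075935 + 87191441939 = 18939384049419 → 833858644628696/18939384049419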